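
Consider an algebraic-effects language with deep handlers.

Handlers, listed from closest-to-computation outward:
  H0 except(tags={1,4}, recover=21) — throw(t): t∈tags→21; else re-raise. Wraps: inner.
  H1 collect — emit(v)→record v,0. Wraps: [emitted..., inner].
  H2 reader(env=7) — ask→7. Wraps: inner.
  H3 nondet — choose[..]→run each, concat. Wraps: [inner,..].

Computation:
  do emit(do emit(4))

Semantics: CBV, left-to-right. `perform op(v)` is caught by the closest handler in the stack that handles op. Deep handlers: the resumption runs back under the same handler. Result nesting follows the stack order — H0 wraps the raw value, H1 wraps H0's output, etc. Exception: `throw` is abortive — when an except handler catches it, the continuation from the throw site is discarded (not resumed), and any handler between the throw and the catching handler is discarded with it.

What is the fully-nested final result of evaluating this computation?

Answer: [[4, 0, 0]]

Step-by-step:
emit(4) @ H1 ⇒ out+=4
emit(0) @ H1 ⇒ out+=0
H0 returns 0
H1 returns [4, 0, 0]
H2 returns [4, 0, 0]
H3 returns [[4, 0, 0]]
= [[4, 0, 0]]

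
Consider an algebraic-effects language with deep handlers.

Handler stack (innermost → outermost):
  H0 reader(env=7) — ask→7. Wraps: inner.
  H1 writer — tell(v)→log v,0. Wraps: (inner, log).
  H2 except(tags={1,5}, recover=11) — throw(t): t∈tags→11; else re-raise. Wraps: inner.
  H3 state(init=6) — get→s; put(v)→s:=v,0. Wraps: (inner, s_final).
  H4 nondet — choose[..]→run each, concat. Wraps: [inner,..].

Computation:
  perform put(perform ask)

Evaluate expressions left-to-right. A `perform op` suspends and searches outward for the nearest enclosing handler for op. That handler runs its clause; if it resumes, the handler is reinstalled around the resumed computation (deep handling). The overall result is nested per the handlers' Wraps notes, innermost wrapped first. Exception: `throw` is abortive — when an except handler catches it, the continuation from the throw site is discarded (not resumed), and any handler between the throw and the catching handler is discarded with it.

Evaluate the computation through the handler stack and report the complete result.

Step-by-step:
ask @ H0 ⇒ 7
put(7) @ H3 ⇒ s:=7
H0 returns 0
H1 returns (0, ())
H2 returns (0, ())
H3 returns ((0, ()), 7)
H4 returns [((0, ()), 7)]
= [((0, ()), 7)]

Answer: [((0, ()), 7)]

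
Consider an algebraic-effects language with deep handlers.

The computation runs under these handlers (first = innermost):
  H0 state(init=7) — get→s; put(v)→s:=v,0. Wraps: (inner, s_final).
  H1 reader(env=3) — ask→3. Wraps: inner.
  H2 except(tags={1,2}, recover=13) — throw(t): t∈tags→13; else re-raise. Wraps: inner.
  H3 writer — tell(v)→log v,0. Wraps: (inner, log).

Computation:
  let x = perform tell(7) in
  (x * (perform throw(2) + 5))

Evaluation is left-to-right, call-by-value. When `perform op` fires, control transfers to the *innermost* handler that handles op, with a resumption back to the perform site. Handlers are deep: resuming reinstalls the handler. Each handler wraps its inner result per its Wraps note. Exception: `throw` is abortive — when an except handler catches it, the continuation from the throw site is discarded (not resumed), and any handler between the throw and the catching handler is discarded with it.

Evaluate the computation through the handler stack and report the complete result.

Answer: (13, (7))

Step-by-step:
tell(7) @ H3 ⇒ log+=7
throw(2) @ H2 caught ⇒ 13
H3 returns (13, (7))
= (13, (7))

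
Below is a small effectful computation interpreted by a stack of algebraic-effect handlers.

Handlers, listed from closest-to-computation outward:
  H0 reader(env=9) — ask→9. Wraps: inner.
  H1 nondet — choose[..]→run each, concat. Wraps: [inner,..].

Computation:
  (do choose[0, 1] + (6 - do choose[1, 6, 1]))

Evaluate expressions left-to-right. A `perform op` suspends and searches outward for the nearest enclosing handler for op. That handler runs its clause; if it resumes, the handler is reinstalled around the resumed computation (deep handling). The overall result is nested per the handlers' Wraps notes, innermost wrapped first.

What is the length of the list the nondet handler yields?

Working:
choose[0, 1] @ H1
  branch[0] choose=0:
    choose[1, 6, 1] @ H1
      branch[0] choose=1:
        H0 returns 5
        H1 returns [5]
      branch[1] choose=6:
        H0 returns 0
        H1 returns [0]
      branch[2] choose=1:
        H0 returns 5
        H1 returns [5]
  branch[1] choose=1:
    choose[1, 6, 1] @ H1
      branch[0] choose=1:
        H0 returns 6
        H1 returns [6]
      branch[1] choose=6:
        H0 returns 1
        H1 returns [1]
      branch[2] choose=1:
        H0 returns 6
        H1 returns [6]
= [5, 0, 5, 6, 1, 6]

Answer: 6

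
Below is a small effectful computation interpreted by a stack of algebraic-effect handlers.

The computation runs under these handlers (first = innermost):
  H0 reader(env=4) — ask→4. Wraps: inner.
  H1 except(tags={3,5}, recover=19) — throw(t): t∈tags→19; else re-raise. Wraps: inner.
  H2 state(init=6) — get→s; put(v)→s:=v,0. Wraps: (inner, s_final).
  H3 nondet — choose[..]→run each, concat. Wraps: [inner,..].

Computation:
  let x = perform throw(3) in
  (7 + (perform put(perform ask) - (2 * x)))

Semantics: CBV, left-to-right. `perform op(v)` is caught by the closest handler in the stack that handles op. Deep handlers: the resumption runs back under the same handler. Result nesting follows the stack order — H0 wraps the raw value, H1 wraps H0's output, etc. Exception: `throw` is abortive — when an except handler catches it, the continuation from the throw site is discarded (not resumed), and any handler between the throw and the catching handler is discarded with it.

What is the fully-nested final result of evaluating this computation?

Answer: [(19, 6)]

Working:
throw(3) @ H1 caught ⇒ 19
H2 returns (19, 6)
H3 returns [(19, 6)]
= [(19, 6)]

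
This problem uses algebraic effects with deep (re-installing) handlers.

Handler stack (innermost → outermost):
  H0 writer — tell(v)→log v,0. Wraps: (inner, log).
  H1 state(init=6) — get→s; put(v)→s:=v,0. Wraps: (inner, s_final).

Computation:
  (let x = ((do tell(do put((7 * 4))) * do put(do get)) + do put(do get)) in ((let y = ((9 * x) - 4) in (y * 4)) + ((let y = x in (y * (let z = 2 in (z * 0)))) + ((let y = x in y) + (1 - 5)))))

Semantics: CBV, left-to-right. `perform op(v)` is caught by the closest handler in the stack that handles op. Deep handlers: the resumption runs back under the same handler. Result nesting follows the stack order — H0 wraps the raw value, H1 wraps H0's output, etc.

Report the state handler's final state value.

Evaluation trace:
put(28) @ H1 ⇒ s:=28
tell(0) @ H0 ⇒ log+=0
get @ H1 ⇒ 28
put(28) @ H1 ⇒ s:=28
get @ H1 ⇒ 28
put(28) @ H1 ⇒ s:=28
H0 returns (-20, (0))
H1 returns ((-20, (0)), 28)
= ((-20, (0)), 28)

Answer: 28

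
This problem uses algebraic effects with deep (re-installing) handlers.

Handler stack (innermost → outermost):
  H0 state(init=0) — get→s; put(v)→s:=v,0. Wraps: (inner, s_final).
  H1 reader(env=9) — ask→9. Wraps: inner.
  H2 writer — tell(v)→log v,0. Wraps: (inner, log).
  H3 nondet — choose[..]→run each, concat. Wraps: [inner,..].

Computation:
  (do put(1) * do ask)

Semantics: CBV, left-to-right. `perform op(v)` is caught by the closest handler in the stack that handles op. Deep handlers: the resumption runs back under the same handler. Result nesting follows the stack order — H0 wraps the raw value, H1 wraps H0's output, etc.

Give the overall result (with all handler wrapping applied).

Working:
put(1) @ H0 ⇒ s:=1
ask @ H1 ⇒ 9
H0 returns (0, 1)
H1 returns (0, 1)
H2 returns ((0, 1), ())
H3 returns [((0, 1), ())]
= [((0, 1), ())]

Answer: [((0, 1), ())]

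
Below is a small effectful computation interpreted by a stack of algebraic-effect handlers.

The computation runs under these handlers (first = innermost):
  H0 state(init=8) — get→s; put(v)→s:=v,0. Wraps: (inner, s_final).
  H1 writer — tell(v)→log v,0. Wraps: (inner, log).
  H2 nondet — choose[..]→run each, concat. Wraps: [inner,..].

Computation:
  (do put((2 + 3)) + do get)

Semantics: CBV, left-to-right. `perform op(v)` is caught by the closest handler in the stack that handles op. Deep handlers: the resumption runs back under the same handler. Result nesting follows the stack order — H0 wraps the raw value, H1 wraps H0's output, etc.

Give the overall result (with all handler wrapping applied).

Step-by-step:
put(5) @ H0 ⇒ s:=5
get @ H0 ⇒ 5
H0 returns (5, 5)
H1 returns ((5, 5), ())
H2 returns [((5, 5), ())]
= [((5, 5), ())]

Answer: [((5, 5), ())]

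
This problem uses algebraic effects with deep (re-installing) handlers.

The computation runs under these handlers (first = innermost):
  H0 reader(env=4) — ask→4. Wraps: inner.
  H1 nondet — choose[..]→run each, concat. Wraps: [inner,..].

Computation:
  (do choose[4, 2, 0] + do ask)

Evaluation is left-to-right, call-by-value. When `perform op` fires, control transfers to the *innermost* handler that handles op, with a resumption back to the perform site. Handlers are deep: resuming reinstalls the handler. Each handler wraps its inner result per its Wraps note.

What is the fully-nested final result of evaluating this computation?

Answer: [8, 6, 4]

Evaluation trace:
choose[4, 2, 0] @ H1
  branch[0] choose=4:
    ask @ H0 ⇒ 4
    H0 returns 8
    H1 returns [8]
  branch[1] choose=2:
    ask @ H0 ⇒ 4
    H0 returns 6
    H1 returns [6]
  branch[2] choose=0:
    ask @ H0 ⇒ 4
    H0 returns 4
    H1 returns [4]
= [8, 6, 4]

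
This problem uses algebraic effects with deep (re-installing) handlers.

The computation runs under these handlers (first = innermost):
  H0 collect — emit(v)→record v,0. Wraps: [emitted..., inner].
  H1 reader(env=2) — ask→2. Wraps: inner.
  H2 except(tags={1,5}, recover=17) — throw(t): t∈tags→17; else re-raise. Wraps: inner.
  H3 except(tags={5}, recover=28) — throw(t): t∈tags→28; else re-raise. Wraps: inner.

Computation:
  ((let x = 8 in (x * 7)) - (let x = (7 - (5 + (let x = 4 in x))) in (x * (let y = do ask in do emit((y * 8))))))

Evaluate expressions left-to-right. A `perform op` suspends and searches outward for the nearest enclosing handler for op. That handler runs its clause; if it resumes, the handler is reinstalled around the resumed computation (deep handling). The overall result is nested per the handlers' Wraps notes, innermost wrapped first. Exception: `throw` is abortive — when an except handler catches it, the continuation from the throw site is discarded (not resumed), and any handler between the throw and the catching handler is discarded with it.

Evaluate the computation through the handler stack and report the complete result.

Answer: [16, 56]

Working:
ask @ H1 ⇒ 2
emit(16) @ H0 ⇒ out+=16
H0 returns [16, 56]
H1 returns [16, 56]
H2 returns [16, 56]
H3 returns [16, 56]
= [16, 56]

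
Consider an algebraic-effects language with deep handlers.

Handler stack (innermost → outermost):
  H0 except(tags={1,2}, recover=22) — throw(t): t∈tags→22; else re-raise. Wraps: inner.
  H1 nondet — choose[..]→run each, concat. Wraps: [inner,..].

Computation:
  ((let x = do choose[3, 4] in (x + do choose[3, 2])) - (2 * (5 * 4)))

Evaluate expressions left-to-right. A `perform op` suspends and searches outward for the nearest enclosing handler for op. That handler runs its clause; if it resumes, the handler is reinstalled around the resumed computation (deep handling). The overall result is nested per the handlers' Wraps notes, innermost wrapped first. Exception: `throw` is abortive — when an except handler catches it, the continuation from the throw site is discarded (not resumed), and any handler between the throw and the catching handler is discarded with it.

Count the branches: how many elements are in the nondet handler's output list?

Answer: 4

Step-by-step:
choose[3, 4] @ H1
  branch[0] choose=3:
    choose[3, 2] @ H1
      branch[0] choose=3:
        H0 returns -34
        H1 returns [-34]
      branch[1] choose=2:
        H0 returns -35
        H1 returns [-35]
  branch[1] choose=4:
    choose[3, 2] @ H1
      branch[0] choose=3:
        H0 returns -33
        H1 returns [-33]
      branch[1] choose=2:
        H0 returns -34
        H1 returns [-34]
= [-34, -35, -33, -34]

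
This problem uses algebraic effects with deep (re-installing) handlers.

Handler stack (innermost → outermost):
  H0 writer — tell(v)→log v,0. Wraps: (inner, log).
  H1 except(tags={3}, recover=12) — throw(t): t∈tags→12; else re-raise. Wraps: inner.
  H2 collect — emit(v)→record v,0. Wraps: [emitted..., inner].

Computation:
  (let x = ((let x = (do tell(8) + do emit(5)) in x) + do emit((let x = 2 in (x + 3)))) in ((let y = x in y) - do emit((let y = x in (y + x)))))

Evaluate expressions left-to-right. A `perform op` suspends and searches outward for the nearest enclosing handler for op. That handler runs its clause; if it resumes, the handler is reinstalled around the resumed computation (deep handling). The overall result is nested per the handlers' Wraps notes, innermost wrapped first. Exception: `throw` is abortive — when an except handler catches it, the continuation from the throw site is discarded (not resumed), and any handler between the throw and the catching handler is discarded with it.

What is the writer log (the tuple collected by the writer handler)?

Evaluation trace:
tell(8) @ H0 ⇒ log+=8
emit(5) @ H2 ⇒ out+=5
emit(5) @ H2 ⇒ out+=5
emit(0) @ H2 ⇒ out+=0
H0 returns (0, (8))
H1 returns (0, (8))
H2 returns [5, 5, 0, (0, (8))]
= [5, 5, 0, (0, (8))]

Answer: (8)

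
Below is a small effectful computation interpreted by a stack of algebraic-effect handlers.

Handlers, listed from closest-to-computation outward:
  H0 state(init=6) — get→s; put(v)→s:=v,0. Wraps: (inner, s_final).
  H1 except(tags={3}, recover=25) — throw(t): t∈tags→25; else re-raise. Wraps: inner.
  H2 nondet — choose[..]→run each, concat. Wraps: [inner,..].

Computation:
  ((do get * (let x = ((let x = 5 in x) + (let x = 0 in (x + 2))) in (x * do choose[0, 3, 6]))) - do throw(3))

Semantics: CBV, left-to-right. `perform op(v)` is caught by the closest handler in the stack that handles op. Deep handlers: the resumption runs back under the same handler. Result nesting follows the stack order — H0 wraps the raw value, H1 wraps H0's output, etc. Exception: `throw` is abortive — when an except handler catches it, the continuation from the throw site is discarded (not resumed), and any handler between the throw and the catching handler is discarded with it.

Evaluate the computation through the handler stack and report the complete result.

Answer: [25, 25, 25]

Working:
get @ H0 ⇒ 6
choose[0, 3, 6] @ H2
  branch[0] choose=0:
    throw(3) @ H1 caught ⇒ 25
    H2 returns [25]
  branch[1] choose=3:
    throw(3) @ H1 caught ⇒ 25
    H2 returns [25]
  branch[2] choose=6:
    throw(3) @ H1 caught ⇒ 25
    H2 returns [25]
= [25, 25, 25]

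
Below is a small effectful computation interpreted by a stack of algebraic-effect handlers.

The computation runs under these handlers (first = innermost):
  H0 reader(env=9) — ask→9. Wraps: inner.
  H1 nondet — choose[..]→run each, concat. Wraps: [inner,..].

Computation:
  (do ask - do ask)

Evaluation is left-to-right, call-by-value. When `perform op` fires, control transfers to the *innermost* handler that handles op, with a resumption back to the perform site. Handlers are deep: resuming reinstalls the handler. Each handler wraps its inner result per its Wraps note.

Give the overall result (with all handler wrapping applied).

Step-by-step:
ask @ H0 ⇒ 9
ask @ H0 ⇒ 9
H0 returns 0
H1 returns [0]
= [0]

Answer: [0]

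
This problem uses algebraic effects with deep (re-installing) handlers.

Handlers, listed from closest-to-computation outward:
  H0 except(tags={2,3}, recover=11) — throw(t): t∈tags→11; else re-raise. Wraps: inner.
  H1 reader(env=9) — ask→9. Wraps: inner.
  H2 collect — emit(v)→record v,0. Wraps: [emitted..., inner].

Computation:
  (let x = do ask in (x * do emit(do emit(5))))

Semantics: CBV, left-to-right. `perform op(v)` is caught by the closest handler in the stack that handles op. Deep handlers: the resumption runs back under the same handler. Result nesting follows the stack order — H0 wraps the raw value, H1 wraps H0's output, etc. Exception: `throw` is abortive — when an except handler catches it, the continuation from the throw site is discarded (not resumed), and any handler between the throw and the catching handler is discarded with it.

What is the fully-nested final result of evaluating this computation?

Step-by-step:
ask @ H1 ⇒ 9
emit(5) @ H2 ⇒ out+=5
emit(0) @ H2 ⇒ out+=0
H0 returns 0
H1 returns 0
H2 returns [5, 0, 0]
= [5, 0, 0]

Answer: [5, 0, 0]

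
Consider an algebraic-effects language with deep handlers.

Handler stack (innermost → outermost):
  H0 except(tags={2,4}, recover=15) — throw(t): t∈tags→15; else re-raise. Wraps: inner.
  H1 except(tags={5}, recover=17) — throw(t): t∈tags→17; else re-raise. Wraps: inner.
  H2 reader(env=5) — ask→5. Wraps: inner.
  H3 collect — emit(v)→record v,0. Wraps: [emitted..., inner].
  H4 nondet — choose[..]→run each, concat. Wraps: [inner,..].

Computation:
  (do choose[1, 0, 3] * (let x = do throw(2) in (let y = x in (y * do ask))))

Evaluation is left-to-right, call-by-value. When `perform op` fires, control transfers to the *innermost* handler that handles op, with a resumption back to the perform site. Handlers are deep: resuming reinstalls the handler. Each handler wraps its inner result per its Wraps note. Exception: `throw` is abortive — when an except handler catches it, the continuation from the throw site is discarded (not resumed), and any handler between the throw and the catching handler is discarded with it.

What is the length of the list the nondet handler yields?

Answer: 3

Working:
choose[1, 0, 3] @ H4
  branch[0] choose=1:
    throw(2) @ H0 caught ⇒ 15
    H1 returns 15
    H2 returns 15
    H3 returns [15]
    H4 returns [[15]]
  branch[1] choose=0:
    throw(2) @ H0 caught ⇒ 15
    H1 returns 15
    H2 returns 15
    H3 returns [15]
    H4 returns [[15]]
  branch[2] choose=3:
    throw(2) @ H0 caught ⇒ 15
    H1 returns 15
    H2 returns 15
    H3 returns [15]
    H4 returns [[15]]
= [[15], [15], [15]]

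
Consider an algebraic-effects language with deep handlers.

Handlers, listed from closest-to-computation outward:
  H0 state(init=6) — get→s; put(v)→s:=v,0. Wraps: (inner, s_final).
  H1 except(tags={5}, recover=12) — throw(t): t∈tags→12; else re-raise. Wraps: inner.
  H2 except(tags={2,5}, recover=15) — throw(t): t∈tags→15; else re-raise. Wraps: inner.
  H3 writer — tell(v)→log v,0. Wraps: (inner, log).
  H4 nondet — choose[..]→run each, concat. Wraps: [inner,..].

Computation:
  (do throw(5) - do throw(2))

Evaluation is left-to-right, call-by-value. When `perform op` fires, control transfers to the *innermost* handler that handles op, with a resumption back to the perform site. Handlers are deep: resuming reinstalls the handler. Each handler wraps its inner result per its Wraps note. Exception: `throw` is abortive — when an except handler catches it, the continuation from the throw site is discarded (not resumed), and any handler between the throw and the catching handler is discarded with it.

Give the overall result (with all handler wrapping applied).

Answer: [(12, ())]

Evaluation trace:
throw(5) @ H1 caught ⇒ 12
H2 returns 12
H3 returns (12, ())
H4 returns [(12, ())]
= [(12, ())]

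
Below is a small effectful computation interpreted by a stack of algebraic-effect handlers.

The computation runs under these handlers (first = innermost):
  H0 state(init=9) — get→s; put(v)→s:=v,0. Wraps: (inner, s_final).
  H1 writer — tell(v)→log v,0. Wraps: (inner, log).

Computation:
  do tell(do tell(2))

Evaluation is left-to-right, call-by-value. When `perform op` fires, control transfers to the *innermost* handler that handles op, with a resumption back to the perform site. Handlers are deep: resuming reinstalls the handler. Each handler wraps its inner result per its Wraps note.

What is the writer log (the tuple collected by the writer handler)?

Working:
tell(2) @ H1 ⇒ log+=2
tell(0) @ H1 ⇒ log+=0
H0 returns (0, 9)
H1 returns ((0, 9), (2, 0))
= ((0, 9), (2, 0))

Answer: (2, 0)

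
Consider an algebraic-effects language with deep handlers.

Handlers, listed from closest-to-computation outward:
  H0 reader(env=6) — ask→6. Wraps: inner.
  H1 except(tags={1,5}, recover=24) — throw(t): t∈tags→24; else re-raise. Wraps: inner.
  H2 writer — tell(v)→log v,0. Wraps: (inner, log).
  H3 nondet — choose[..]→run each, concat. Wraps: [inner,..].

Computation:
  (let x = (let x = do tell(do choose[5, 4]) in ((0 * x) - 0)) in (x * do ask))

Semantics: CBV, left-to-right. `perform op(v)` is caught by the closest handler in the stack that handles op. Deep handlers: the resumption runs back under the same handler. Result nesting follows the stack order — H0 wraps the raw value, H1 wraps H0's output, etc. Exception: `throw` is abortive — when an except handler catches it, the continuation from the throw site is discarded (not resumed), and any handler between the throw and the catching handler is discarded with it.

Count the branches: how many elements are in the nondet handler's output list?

Step-by-step:
choose[5, 4] @ H3
  branch[0] choose=5:
    tell(5) @ H2 ⇒ log+=5
    ask @ H0 ⇒ 6
    H0 returns 0
    H1 returns 0
    H2 returns (0, (5))
    H3 returns [(0, (5))]
  branch[1] choose=4:
    tell(4) @ H2 ⇒ log+=4
    ask @ H0 ⇒ 6
    H0 returns 0
    H1 returns 0
    H2 returns (0, (4))
    H3 returns [(0, (4))]
= [(0, (5)), (0, (4))]

Answer: 2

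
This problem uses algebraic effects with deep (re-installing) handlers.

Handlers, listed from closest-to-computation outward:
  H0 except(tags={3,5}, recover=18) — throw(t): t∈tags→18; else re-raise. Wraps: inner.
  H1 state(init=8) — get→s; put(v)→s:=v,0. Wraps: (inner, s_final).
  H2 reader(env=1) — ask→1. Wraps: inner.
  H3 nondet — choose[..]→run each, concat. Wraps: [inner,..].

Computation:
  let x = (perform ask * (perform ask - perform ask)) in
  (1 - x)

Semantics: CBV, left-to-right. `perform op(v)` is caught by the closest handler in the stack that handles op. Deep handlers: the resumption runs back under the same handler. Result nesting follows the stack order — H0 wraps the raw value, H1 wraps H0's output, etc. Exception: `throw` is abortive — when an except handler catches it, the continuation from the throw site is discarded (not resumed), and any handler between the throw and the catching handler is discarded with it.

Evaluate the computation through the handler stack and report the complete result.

Answer: [(1, 8)]

Evaluation trace:
ask @ H2 ⇒ 1
ask @ H2 ⇒ 1
ask @ H2 ⇒ 1
H0 returns 1
H1 returns (1, 8)
H2 returns (1, 8)
H3 returns [(1, 8)]
= [(1, 8)]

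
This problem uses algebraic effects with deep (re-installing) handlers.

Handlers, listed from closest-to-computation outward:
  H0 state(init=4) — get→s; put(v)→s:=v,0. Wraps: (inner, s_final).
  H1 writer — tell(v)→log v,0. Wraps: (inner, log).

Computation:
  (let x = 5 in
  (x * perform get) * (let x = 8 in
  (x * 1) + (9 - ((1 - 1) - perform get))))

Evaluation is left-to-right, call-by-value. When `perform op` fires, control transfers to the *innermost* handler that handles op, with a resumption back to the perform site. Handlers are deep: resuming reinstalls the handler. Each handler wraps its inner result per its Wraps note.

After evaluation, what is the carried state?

Answer: 4

Evaluation trace:
get @ H0 ⇒ 4
get @ H0 ⇒ 4
H0 returns (420, 4)
H1 returns ((420, 4), ())
= ((420, 4), ())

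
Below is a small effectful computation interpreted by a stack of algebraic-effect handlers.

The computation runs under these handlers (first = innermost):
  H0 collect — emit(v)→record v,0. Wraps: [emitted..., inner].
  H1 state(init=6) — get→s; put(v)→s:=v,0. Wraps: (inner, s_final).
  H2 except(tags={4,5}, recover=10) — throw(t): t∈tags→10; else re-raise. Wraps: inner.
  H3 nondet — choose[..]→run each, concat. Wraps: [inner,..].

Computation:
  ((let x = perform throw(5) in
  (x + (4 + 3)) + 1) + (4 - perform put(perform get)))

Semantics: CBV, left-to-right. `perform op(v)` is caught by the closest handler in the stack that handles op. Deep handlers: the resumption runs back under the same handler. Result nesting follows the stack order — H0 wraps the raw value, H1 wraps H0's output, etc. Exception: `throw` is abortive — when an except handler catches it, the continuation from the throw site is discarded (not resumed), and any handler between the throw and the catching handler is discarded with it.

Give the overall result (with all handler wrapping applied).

Step-by-step:
throw(5) @ H2 caught ⇒ 10
H3 returns [10]
= [10]

Answer: [10]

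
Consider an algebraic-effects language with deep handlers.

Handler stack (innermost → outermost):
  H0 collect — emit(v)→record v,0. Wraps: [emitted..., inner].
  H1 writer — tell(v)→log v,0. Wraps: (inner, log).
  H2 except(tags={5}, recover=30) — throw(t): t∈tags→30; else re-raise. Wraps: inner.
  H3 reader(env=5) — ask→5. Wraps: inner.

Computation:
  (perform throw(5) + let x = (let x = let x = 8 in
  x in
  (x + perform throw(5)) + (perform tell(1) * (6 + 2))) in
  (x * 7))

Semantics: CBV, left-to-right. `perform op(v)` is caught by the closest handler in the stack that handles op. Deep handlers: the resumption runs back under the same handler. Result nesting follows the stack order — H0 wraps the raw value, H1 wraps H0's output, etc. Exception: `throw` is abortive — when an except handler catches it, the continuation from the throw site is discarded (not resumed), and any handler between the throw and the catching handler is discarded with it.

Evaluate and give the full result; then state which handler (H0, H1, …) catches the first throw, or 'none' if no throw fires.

Working:
throw(5) @ H2 caught ⇒ 30
H3 returns 30
= 30

Answer: 30 ; first throw caught by: H2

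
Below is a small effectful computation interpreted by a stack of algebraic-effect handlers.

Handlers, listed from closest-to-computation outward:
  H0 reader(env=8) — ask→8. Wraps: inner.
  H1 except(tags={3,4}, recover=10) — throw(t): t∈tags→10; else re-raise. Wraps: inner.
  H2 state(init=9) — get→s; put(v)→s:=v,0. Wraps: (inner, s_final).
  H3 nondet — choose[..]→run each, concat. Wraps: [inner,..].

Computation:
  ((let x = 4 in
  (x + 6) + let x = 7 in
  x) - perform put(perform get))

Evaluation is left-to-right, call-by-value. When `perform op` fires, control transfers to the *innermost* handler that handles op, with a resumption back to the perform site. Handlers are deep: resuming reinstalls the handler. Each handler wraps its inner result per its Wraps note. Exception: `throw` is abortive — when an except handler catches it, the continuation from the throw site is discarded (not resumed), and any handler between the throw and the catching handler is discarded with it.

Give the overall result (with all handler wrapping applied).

Evaluation trace:
get @ H2 ⇒ 9
put(9) @ H2 ⇒ s:=9
H0 returns 17
H1 returns 17
H2 returns (17, 9)
H3 returns [(17, 9)]
= [(17, 9)]

Answer: [(17, 9)]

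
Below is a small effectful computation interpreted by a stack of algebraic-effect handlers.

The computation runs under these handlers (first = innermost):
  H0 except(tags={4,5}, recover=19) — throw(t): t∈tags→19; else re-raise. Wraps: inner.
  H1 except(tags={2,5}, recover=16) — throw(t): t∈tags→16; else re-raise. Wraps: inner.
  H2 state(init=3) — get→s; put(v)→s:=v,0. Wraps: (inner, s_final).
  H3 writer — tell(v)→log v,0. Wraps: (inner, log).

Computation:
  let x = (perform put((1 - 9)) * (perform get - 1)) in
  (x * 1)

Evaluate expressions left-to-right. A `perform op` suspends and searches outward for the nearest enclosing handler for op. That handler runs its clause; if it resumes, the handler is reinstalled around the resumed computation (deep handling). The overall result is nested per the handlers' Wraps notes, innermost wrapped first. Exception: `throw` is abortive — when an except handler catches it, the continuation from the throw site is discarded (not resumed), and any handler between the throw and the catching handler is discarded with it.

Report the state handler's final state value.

Answer: -8

Evaluation trace:
put(-8) @ H2 ⇒ s:=-8
get @ H2 ⇒ -8
H0 returns 0
H1 returns 0
H2 returns (0, -8)
H3 returns ((0, -8), ())
= ((0, -8), ())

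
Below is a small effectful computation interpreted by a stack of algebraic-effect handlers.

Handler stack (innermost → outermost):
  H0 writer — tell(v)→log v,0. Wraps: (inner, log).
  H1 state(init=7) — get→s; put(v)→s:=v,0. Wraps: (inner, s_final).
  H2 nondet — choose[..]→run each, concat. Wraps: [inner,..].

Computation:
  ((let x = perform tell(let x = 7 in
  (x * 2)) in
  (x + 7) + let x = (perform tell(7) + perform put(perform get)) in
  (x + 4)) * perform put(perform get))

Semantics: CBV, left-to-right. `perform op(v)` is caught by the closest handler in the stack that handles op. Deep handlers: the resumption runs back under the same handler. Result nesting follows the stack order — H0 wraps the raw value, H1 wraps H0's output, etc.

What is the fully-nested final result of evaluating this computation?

Step-by-step:
tell(14) @ H0 ⇒ log+=14
tell(7) @ H0 ⇒ log+=7
get @ H1 ⇒ 7
put(7) @ H1 ⇒ s:=7
get @ H1 ⇒ 7
put(7) @ H1 ⇒ s:=7
H0 returns (0, (14, 7))
H1 returns ((0, (14, 7)), 7)
H2 returns [((0, (14, 7)), 7)]
= [((0, (14, 7)), 7)]

Answer: [((0, (14, 7)), 7)]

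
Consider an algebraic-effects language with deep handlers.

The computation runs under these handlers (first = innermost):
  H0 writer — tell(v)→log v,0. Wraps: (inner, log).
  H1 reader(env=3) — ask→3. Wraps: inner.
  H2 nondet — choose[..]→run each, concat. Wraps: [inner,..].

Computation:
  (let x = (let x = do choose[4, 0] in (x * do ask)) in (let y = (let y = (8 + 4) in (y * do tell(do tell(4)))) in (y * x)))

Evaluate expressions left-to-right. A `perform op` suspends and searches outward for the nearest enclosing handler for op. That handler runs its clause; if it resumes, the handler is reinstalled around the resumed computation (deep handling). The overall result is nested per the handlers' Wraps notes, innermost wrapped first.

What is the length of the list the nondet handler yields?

Answer: 2

Working:
choose[4, 0] @ H2
  branch[0] choose=4:
    ask @ H1 ⇒ 3
    tell(4) @ H0 ⇒ log+=4
    tell(0) @ H0 ⇒ log+=0
    H0 returns (0, (4, 0))
    H1 returns (0, (4, 0))
    H2 returns [(0, (4, 0))]
  branch[1] choose=0:
    ask @ H1 ⇒ 3
    tell(4) @ H0 ⇒ log+=4
    tell(0) @ H0 ⇒ log+=0
    H0 returns (0, (4, 0))
    H1 returns (0, (4, 0))
    H2 returns [(0, (4, 0))]
= [(0, (4, 0)), (0, (4, 0))]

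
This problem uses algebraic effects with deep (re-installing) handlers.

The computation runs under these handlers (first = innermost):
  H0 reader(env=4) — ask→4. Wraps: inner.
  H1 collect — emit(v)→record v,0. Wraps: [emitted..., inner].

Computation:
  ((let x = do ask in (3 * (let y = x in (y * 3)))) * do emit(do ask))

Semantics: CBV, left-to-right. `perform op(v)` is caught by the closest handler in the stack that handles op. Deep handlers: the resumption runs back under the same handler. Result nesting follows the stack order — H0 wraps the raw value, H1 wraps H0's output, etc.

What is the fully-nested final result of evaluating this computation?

Working:
ask @ H0 ⇒ 4
ask @ H0 ⇒ 4
emit(4) @ H1 ⇒ out+=4
H0 returns 0
H1 returns [4, 0]
= [4, 0]

Answer: [4, 0]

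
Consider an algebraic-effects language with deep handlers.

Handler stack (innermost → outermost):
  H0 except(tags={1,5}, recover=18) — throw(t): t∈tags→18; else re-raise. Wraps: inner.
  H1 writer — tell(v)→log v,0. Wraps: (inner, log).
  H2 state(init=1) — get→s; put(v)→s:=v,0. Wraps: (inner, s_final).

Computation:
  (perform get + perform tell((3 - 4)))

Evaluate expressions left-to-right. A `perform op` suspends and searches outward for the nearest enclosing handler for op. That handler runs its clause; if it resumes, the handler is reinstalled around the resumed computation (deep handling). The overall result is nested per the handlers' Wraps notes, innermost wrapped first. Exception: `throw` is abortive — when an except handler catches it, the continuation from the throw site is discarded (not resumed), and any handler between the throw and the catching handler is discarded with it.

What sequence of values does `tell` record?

Answer: (-1)

Step-by-step:
get @ H2 ⇒ 1
tell(-1) @ H1 ⇒ log+=-1
H0 returns 1
H1 returns (1, (-1))
H2 returns ((1, (-1)), 1)
= ((1, (-1)), 1)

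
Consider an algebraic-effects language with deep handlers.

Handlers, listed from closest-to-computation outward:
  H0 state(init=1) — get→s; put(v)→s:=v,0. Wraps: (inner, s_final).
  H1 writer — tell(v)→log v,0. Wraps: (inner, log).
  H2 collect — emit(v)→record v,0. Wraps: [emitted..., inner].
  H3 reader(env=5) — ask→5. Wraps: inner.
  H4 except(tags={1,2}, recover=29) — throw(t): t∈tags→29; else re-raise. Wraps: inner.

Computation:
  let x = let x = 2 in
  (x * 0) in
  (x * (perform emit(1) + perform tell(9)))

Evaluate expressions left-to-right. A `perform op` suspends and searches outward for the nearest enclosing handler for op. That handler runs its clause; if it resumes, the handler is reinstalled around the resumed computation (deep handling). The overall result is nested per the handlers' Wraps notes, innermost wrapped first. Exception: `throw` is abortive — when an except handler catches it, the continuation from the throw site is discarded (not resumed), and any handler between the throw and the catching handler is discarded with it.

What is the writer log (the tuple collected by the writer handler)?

Evaluation trace:
emit(1) @ H2 ⇒ out+=1
tell(9) @ H1 ⇒ log+=9
H0 returns (0, 1)
H1 returns ((0, 1), (9))
H2 returns [1, ((0, 1), (9))]
H3 returns [1, ((0, 1), (9))]
H4 returns [1, ((0, 1), (9))]
= [1, ((0, 1), (9))]

Answer: (9)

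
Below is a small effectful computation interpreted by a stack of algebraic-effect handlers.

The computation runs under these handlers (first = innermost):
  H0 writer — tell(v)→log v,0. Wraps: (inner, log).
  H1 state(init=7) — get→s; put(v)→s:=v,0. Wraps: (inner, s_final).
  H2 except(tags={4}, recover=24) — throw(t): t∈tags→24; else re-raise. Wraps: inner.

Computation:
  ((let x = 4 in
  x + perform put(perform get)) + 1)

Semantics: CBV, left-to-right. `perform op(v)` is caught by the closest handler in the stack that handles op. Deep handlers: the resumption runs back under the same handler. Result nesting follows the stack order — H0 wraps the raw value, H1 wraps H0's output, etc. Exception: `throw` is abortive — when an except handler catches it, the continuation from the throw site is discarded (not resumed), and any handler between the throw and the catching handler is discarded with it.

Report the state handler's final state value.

Answer: 7

Working:
get @ H1 ⇒ 7
put(7) @ H1 ⇒ s:=7
H0 returns (5, ())
H1 returns ((5, ()), 7)
H2 returns ((5, ()), 7)
= ((5, ()), 7)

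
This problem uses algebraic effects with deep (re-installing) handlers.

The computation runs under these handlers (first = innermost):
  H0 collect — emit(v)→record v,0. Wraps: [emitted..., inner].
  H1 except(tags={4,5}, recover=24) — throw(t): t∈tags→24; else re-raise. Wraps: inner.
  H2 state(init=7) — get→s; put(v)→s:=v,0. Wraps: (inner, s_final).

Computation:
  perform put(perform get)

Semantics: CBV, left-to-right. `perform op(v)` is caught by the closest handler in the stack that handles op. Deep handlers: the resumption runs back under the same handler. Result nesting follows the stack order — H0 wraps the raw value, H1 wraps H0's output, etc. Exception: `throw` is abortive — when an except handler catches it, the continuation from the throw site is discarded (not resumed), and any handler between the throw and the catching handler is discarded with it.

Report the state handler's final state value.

Answer: 7

Step-by-step:
get @ H2 ⇒ 7
put(7) @ H2 ⇒ s:=7
H0 returns [0]
H1 returns [0]
H2 returns ([0], 7)
= ([0], 7)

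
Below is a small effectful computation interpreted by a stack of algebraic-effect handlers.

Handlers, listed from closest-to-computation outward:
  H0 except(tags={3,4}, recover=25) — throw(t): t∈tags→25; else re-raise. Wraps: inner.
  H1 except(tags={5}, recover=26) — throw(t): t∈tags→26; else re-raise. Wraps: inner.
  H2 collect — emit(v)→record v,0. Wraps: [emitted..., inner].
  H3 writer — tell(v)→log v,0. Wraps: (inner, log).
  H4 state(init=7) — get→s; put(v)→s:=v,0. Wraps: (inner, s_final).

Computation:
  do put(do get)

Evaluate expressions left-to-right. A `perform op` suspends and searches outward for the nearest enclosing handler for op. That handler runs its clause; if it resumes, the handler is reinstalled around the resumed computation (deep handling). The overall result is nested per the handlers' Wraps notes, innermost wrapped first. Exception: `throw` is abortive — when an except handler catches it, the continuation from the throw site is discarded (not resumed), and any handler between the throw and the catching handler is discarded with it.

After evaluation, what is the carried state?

Evaluation trace:
get @ H4 ⇒ 7
put(7) @ H4 ⇒ s:=7
H0 returns 0
H1 returns 0
H2 returns [0]
H3 returns ([0], ())
H4 returns (([0], ()), 7)
= (([0], ()), 7)

Answer: 7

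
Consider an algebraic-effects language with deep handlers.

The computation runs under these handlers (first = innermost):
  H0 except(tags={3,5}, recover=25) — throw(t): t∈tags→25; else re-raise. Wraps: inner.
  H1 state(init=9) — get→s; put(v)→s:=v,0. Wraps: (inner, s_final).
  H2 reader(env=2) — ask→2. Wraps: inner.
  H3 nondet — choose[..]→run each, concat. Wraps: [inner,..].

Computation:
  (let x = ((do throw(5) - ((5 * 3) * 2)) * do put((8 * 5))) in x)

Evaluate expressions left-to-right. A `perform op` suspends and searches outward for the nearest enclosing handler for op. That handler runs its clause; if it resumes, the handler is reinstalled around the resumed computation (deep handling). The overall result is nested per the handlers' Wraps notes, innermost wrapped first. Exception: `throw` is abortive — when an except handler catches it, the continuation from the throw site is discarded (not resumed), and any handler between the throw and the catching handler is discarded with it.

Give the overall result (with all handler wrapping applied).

Working:
throw(5) @ H0 caught ⇒ 25
H1 returns (25, 9)
H2 returns (25, 9)
H3 returns [(25, 9)]
= [(25, 9)]

Answer: [(25, 9)]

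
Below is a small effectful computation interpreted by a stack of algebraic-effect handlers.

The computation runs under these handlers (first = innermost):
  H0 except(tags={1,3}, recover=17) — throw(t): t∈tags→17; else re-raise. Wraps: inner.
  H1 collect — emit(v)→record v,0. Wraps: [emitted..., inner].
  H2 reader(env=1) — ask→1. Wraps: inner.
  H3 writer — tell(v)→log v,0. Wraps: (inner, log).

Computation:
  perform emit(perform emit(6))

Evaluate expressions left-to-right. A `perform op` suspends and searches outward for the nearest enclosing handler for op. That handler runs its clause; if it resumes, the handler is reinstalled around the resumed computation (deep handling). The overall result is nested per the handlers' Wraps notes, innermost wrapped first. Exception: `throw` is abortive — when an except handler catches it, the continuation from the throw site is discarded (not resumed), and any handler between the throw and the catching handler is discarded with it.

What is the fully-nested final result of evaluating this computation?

Step-by-step:
emit(6) @ H1 ⇒ out+=6
emit(0) @ H1 ⇒ out+=0
H0 returns 0
H1 returns [6, 0, 0]
H2 returns [6, 0, 0]
H3 returns ([6, 0, 0], ())
= ([6, 0, 0], ())

Answer: ([6, 0, 0], ())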